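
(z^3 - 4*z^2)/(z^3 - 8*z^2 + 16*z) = z/(z - 4)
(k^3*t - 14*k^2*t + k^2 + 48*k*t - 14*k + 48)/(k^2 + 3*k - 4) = (k^3*t - 14*k^2*t + k^2 + 48*k*t - 14*k + 48)/(k^2 + 3*k - 4)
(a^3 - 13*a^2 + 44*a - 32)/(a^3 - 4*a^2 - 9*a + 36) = (a^2 - 9*a + 8)/(a^2 - 9)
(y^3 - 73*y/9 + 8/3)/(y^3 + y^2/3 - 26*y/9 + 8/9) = (3*y^2 + y - 24)/(3*y^2 + 2*y - 8)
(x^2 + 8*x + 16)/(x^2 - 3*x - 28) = (x + 4)/(x - 7)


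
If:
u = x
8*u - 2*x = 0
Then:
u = 0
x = 0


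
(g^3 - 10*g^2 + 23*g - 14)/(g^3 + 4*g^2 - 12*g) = (g^2 - 8*g + 7)/(g*(g + 6))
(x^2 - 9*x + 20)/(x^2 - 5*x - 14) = (-x^2 + 9*x - 20)/(-x^2 + 5*x + 14)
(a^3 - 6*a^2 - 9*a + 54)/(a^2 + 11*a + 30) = (a^3 - 6*a^2 - 9*a + 54)/(a^2 + 11*a + 30)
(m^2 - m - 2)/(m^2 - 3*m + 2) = (m + 1)/(m - 1)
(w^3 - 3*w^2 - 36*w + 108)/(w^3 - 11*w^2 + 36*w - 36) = (w + 6)/(w - 2)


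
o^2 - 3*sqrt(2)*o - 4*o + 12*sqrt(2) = (o - 4)*(o - 3*sqrt(2))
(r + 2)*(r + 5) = r^2 + 7*r + 10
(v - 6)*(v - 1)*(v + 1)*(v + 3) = v^4 - 3*v^3 - 19*v^2 + 3*v + 18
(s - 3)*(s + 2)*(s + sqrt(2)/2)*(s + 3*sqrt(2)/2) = s^4 - s^3 + 2*sqrt(2)*s^3 - 9*s^2/2 - 2*sqrt(2)*s^2 - 12*sqrt(2)*s - 3*s/2 - 9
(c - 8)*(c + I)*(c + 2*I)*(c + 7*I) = c^4 - 8*c^3 + 10*I*c^3 - 23*c^2 - 80*I*c^2 + 184*c - 14*I*c + 112*I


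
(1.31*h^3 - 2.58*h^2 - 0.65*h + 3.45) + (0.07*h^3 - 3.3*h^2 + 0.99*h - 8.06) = 1.38*h^3 - 5.88*h^2 + 0.34*h - 4.61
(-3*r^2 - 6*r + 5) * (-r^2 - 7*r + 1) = 3*r^4 + 27*r^3 + 34*r^2 - 41*r + 5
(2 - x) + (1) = 3 - x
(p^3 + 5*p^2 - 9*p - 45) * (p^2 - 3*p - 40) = p^5 + 2*p^4 - 64*p^3 - 218*p^2 + 495*p + 1800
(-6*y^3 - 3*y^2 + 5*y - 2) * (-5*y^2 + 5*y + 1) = 30*y^5 - 15*y^4 - 46*y^3 + 32*y^2 - 5*y - 2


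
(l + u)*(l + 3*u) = l^2 + 4*l*u + 3*u^2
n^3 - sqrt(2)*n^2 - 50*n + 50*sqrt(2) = (n - 5*sqrt(2))*(n - sqrt(2))*(n + 5*sqrt(2))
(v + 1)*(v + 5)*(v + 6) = v^3 + 12*v^2 + 41*v + 30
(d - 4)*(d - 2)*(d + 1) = d^3 - 5*d^2 + 2*d + 8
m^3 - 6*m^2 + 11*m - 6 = (m - 3)*(m - 2)*(m - 1)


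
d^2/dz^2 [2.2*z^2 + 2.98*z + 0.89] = 4.40000000000000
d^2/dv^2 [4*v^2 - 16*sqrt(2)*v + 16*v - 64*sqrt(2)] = 8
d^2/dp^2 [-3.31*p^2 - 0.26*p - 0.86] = -6.62000000000000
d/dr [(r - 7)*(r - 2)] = 2*r - 9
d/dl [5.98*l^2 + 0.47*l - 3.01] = 11.96*l + 0.47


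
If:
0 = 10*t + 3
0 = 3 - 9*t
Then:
No Solution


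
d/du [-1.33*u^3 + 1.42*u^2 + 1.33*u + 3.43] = -3.99*u^2 + 2.84*u + 1.33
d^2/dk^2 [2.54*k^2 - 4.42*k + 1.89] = 5.08000000000000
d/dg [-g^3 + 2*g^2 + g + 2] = -3*g^2 + 4*g + 1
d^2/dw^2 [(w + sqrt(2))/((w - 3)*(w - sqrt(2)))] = 2*(-(w - 3)^2*(w - sqrt(2)) + (w - 3)^2*(w + sqrt(2)) - (w - 3)*(w - sqrt(2))^2 + (w - 3)*(w - sqrt(2))*(w + sqrt(2)) + (w - sqrt(2))^2*(w + sqrt(2)))/((w - 3)^3*(w - sqrt(2))^3)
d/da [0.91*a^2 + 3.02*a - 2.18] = 1.82*a + 3.02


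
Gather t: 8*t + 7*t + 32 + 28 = 15*t + 60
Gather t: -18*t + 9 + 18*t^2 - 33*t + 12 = 18*t^2 - 51*t + 21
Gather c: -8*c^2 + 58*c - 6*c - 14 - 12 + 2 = -8*c^2 + 52*c - 24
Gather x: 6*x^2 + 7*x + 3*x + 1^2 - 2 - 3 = 6*x^2 + 10*x - 4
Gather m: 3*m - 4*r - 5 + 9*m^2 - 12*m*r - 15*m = 9*m^2 + m*(-12*r - 12) - 4*r - 5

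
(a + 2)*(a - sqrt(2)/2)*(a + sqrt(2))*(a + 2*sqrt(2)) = a^4 + 2*a^3 + 5*sqrt(2)*a^3/2 + a^2 + 5*sqrt(2)*a^2 - 2*sqrt(2)*a + 2*a - 4*sqrt(2)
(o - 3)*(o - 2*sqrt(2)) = o^2 - 3*o - 2*sqrt(2)*o + 6*sqrt(2)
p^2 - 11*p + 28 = (p - 7)*(p - 4)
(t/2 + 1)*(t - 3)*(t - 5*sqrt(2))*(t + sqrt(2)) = t^4/2 - 2*sqrt(2)*t^3 - t^3/2 - 8*t^2 + 2*sqrt(2)*t^2 + 5*t + 12*sqrt(2)*t + 30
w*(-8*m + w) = -8*m*w + w^2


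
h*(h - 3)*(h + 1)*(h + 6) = h^4 + 4*h^3 - 15*h^2 - 18*h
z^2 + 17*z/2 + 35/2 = (z + 7/2)*(z + 5)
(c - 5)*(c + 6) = c^2 + c - 30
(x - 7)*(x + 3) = x^2 - 4*x - 21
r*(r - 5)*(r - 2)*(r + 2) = r^4 - 5*r^3 - 4*r^2 + 20*r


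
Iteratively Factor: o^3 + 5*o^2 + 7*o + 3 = (o + 3)*(o^2 + 2*o + 1) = (o + 1)*(o + 3)*(o + 1)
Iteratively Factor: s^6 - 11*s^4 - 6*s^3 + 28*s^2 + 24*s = (s + 2)*(s^5 - 2*s^4 - 7*s^3 + 8*s^2 + 12*s) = (s - 2)*(s + 2)*(s^4 - 7*s^2 - 6*s) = (s - 2)*(s + 1)*(s + 2)*(s^3 - s^2 - 6*s) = (s - 2)*(s + 1)*(s + 2)^2*(s^2 - 3*s) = (s - 3)*(s - 2)*(s + 1)*(s + 2)^2*(s)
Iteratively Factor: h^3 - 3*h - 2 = (h + 1)*(h^2 - h - 2) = (h + 1)^2*(h - 2)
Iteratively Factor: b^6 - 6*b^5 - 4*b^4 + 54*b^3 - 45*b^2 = (b - 1)*(b^5 - 5*b^4 - 9*b^3 + 45*b^2) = b*(b - 1)*(b^4 - 5*b^3 - 9*b^2 + 45*b) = b*(b - 5)*(b - 1)*(b^3 - 9*b) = b*(b - 5)*(b - 3)*(b - 1)*(b^2 + 3*b) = b*(b - 5)*(b - 3)*(b - 1)*(b + 3)*(b)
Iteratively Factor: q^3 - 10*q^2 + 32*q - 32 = (q - 4)*(q^2 - 6*q + 8) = (q - 4)^2*(q - 2)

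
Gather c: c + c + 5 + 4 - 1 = 2*c + 8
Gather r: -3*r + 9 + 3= 12 - 3*r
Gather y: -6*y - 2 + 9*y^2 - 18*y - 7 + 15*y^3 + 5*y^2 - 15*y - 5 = 15*y^3 + 14*y^2 - 39*y - 14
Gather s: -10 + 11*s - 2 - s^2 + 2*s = -s^2 + 13*s - 12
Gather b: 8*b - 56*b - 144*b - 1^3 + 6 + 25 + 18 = 48 - 192*b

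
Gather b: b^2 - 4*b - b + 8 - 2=b^2 - 5*b + 6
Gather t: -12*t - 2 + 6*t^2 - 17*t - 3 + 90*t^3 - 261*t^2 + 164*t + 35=90*t^3 - 255*t^2 + 135*t + 30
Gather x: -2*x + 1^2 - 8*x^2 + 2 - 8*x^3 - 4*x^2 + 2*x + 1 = -8*x^3 - 12*x^2 + 4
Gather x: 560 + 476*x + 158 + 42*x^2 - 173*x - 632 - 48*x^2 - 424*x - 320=-6*x^2 - 121*x - 234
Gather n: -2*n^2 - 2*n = -2*n^2 - 2*n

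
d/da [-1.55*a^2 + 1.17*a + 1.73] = 1.17 - 3.1*a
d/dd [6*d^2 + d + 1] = 12*d + 1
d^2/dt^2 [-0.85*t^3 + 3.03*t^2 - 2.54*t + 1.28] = 6.06 - 5.1*t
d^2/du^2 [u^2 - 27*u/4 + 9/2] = 2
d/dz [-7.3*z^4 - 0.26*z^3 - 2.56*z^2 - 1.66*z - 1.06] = -29.2*z^3 - 0.78*z^2 - 5.12*z - 1.66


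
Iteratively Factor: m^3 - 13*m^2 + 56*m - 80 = (m - 4)*(m^2 - 9*m + 20) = (m - 4)^2*(m - 5)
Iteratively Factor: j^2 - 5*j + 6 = (j - 2)*(j - 3)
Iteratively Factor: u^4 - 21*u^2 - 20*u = (u - 5)*(u^3 + 5*u^2 + 4*u) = u*(u - 5)*(u^2 + 5*u + 4) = u*(u - 5)*(u + 4)*(u + 1)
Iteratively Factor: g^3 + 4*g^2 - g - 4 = (g + 1)*(g^2 + 3*g - 4) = (g - 1)*(g + 1)*(g + 4)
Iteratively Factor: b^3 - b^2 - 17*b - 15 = (b + 1)*(b^2 - 2*b - 15) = (b - 5)*(b + 1)*(b + 3)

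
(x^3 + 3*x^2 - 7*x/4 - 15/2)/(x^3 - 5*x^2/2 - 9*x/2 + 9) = (x + 5/2)/(x - 3)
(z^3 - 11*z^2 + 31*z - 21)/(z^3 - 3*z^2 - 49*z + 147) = (z - 1)/(z + 7)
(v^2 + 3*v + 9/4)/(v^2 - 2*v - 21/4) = (2*v + 3)/(2*v - 7)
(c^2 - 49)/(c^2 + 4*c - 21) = (c - 7)/(c - 3)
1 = 1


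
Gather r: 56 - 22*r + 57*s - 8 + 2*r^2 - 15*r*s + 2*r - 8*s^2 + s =2*r^2 + r*(-15*s - 20) - 8*s^2 + 58*s + 48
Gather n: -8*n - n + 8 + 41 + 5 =54 - 9*n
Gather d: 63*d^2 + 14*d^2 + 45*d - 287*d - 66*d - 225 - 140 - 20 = 77*d^2 - 308*d - 385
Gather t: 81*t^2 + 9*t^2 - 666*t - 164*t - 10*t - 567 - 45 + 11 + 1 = 90*t^2 - 840*t - 600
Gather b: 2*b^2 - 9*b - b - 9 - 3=2*b^2 - 10*b - 12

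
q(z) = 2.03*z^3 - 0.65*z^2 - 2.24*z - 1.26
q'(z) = 6.09*z^2 - 1.3*z - 2.24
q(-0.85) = -1.07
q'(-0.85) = 3.27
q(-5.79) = -404.11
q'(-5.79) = 209.45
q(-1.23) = -3.27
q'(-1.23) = 8.57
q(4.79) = 196.20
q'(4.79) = 131.26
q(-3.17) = -65.36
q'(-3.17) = 63.08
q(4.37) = 145.95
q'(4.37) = 108.38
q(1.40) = -0.10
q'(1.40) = 7.88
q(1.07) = -1.91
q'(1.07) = 3.34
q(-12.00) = -3575.82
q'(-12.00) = 890.32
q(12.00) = 3386.10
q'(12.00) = 859.12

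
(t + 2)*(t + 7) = t^2 + 9*t + 14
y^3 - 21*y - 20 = (y - 5)*(y + 1)*(y + 4)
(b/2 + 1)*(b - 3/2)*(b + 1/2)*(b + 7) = b^4/2 + 4*b^3 + 17*b^2/8 - 83*b/8 - 21/4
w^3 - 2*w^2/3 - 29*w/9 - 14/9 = (w - 7/3)*(w + 2/3)*(w + 1)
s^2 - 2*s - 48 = (s - 8)*(s + 6)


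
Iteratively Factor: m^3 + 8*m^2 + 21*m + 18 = (m + 2)*(m^2 + 6*m + 9) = (m + 2)*(m + 3)*(m + 3)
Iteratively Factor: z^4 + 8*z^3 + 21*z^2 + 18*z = (z)*(z^3 + 8*z^2 + 21*z + 18) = z*(z + 2)*(z^2 + 6*z + 9) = z*(z + 2)*(z + 3)*(z + 3)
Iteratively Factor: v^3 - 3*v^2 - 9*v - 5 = (v + 1)*(v^2 - 4*v - 5) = (v + 1)^2*(v - 5)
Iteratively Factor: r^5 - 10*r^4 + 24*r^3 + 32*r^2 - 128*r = (r)*(r^4 - 10*r^3 + 24*r^2 + 32*r - 128) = r*(r - 4)*(r^3 - 6*r^2 + 32) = r*(r - 4)^2*(r^2 - 2*r - 8) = r*(r - 4)^3*(r + 2)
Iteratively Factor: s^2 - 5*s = (s)*(s - 5)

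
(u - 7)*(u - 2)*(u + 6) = u^3 - 3*u^2 - 40*u + 84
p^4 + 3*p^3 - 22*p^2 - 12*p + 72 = (p - 3)*(p - 2)*(p + 2)*(p + 6)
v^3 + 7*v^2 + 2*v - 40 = (v - 2)*(v + 4)*(v + 5)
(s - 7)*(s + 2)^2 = s^3 - 3*s^2 - 24*s - 28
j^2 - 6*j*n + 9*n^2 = (j - 3*n)^2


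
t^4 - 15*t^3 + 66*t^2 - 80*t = t*(t - 8)*(t - 5)*(t - 2)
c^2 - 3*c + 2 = (c - 2)*(c - 1)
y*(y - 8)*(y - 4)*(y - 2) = y^4 - 14*y^3 + 56*y^2 - 64*y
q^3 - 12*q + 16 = (q - 2)^2*(q + 4)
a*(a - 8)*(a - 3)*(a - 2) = a^4 - 13*a^3 + 46*a^2 - 48*a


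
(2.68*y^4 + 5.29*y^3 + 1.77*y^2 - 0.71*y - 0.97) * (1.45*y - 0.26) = 3.886*y^5 + 6.9737*y^4 + 1.1911*y^3 - 1.4897*y^2 - 1.2219*y + 0.2522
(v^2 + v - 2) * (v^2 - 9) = v^4 + v^3 - 11*v^2 - 9*v + 18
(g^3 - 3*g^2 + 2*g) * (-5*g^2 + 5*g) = -5*g^5 + 20*g^4 - 25*g^3 + 10*g^2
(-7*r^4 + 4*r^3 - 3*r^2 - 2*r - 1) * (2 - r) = 7*r^5 - 18*r^4 + 11*r^3 - 4*r^2 - 3*r - 2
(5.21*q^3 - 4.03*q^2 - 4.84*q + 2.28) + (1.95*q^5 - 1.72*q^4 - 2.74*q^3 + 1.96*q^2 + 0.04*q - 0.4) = 1.95*q^5 - 1.72*q^4 + 2.47*q^3 - 2.07*q^2 - 4.8*q + 1.88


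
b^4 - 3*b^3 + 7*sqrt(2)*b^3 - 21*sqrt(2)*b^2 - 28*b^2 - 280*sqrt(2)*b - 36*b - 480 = (b - 8)*(b + 5)*(b + sqrt(2))*(b + 6*sqrt(2))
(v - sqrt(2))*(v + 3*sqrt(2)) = v^2 + 2*sqrt(2)*v - 6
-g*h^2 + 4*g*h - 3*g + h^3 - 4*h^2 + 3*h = (-g + h)*(h - 3)*(h - 1)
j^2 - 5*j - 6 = (j - 6)*(j + 1)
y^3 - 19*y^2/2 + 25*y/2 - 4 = (y - 8)*(y - 1)*(y - 1/2)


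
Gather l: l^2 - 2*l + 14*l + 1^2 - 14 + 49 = l^2 + 12*l + 36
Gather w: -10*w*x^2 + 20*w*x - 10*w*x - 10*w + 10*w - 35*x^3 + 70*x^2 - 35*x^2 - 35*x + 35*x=w*(-10*x^2 + 10*x) - 35*x^3 + 35*x^2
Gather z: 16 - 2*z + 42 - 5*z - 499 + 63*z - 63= 56*z - 504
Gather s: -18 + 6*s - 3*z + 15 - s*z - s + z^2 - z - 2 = s*(5 - z) + z^2 - 4*z - 5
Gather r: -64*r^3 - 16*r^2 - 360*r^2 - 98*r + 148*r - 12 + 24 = -64*r^3 - 376*r^2 + 50*r + 12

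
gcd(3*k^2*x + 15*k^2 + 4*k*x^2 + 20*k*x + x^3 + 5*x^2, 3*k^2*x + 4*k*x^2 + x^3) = 3*k^2 + 4*k*x + x^2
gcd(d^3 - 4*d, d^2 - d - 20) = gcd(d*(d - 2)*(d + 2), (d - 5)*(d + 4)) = 1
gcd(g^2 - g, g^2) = g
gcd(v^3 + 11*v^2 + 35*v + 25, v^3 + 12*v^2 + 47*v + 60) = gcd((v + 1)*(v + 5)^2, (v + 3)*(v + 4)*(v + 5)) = v + 5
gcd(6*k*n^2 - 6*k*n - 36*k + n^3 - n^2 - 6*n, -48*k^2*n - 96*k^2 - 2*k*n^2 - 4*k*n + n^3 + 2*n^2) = 6*k*n + 12*k + n^2 + 2*n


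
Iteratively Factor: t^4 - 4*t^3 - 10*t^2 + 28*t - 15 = (t - 5)*(t^3 + t^2 - 5*t + 3) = (t - 5)*(t - 1)*(t^2 + 2*t - 3) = (t - 5)*(t - 1)*(t + 3)*(t - 1)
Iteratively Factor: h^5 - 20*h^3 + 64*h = (h - 2)*(h^4 + 2*h^3 - 16*h^2 - 32*h) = (h - 2)*(h + 2)*(h^3 - 16*h) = (h - 4)*(h - 2)*(h + 2)*(h^2 + 4*h) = h*(h - 4)*(h - 2)*(h + 2)*(h + 4)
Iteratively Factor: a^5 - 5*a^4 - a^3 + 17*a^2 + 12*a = (a - 4)*(a^4 - a^3 - 5*a^2 - 3*a) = (a - 4)*(a + 1)*(a^3 - 2*a^2 - 3*a) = (a - 4)*(a + 1)^2*(a^2 - 3*a) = a*(a - 4)*(a + 1)^2*(a - 3)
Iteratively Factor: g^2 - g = (g - 1)*(g)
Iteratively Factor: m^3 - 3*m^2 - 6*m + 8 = (m - 1)*(m^2 - 2*m - 8) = (m - 1)*(m + 2)*(m - 4)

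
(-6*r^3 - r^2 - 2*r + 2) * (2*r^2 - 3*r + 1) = -12*r^5 + 16*r^4 - 7*r^3 + 9*r^2 - 8*r + 2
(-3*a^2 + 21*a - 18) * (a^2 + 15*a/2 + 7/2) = -3*a^4 - 3*a^3/2 + 129*a^2 - 123*a/2 - 63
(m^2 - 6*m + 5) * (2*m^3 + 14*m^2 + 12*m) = 2*m^5 + 2*m^4 - 62*m^3 - 2*m^2 + 60*m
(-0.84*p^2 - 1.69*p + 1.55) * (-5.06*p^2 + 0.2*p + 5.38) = 4.2504*p^4 + 8.3834*p^3 - 12.7002*p^2 - 8.7822*p + 8.339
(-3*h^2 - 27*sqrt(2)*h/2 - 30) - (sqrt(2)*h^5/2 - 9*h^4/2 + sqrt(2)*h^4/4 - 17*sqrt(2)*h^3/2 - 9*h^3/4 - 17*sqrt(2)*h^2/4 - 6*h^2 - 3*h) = -sqrt(2)*h^5/2 - sqrt(2)*h^4/4 + 9*h^4/2 + 9*h^3/4 + 17*sqrt(2)*h^3/2 + 3*h^2 + 17*sqrt(2)*h^2/4 - 27*sqrt(2)*h/2 + 3*h - 30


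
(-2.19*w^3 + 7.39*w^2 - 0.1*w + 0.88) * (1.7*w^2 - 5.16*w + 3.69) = -3.723*w^5 + 23.8634*w^4 - 46.3835*w^3 + 29.2811*w^2 - 4.9098*w + 3.2472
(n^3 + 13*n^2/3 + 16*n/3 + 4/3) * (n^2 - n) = n^5 + 10*n^4/3 + n^3 - 4*n^2 - 4*n/3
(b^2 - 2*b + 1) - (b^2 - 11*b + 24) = 9*b - 23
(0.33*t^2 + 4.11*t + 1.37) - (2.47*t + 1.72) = 0.33*t^2 + 1.64*t - 0.35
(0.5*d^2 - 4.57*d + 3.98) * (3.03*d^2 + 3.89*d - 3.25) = 1.515*d^4 - 11.9021*d^3 - 7.3429*d^2 + 30.3347*d - 12.935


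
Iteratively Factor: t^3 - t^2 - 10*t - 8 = (t + 1)*(t^2 - 2*t - 8) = (t + 1)*(t + 2)*(t - 4)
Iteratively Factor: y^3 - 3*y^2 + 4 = (y + 1)*(y^2 - 4*y + 4) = (y - 2)*(y + 1)*(y - 2)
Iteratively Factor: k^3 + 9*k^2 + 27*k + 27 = (k + 3)*(k^2 + 6*k + 9) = (k + 3)^2*(k + 3)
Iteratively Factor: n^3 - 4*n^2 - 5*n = (n)*(n^2 - 4*n - 5) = n*(n + 1)*(n - 5)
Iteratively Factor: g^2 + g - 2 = (g - 1)*(g + 2)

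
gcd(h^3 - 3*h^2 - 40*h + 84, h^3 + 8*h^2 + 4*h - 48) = h^2 + 4*h - 12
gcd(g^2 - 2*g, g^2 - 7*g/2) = g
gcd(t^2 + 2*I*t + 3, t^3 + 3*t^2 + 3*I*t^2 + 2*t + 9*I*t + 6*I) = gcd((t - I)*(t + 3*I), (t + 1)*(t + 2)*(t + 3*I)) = t + 3*I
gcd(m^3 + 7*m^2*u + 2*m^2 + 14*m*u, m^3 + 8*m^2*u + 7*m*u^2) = m^2 + 7*m*u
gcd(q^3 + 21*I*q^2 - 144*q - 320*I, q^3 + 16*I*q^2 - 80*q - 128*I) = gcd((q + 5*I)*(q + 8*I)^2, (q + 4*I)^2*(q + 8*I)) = q + 8*I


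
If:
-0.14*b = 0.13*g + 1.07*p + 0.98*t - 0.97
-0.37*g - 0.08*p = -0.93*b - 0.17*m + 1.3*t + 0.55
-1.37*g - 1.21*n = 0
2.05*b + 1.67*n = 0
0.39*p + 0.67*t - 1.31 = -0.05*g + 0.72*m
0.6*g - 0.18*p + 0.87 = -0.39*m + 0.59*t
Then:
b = -0.68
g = -0.74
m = -1.74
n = 0.84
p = 2.05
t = -1.05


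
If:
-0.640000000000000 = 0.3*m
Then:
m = -2.13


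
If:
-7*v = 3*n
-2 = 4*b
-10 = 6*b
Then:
No Solution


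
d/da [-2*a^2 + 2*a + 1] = 2 - 4*a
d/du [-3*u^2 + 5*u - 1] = 5 - 6*u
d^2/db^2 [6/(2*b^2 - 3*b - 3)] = 12*(4*b^2 - 6*b - (4*b - 3)^2 - 6)/(-2*b^2 + 3*b + 3)^3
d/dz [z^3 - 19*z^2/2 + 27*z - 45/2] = 3*z^2 - 19*z + 27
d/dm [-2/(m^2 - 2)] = 4*m/(m^2 - 2)^2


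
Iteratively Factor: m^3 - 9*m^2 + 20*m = (m - 5)*(m^2 - 4*m) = (m - 5)*(m - 4)*(m)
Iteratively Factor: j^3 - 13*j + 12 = (j - 3)*(j^2 + 3*j - 4) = (j - 3)*(j - 1)*(j + 4)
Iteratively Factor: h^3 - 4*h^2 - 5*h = (h)*(h^2 - 4*h - 5) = h*(h + 1)*(h - 5)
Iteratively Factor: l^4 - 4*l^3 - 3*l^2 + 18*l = (l + 2)*(l^3 - 6*l^2 + 9*l) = (l - 3)*(l + 2)*(l^2 - 3*l) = (l - 3)^2*(l + 2)*(l)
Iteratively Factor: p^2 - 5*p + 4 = (p - 4)*(p - 1)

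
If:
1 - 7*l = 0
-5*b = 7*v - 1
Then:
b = 1/5 - 7*v/5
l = 1/7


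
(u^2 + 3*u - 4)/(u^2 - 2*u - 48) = (-u^2 - 3*u + 4)/(-u^2 + 2*u + 48)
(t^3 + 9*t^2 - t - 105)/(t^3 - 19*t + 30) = (t + 7)/(t - 2)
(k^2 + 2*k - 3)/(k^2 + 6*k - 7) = (k + 3)/(k + 7)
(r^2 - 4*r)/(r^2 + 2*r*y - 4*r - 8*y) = r/(r + 2*y)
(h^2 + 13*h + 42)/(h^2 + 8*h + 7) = (h + 6)/(h + 1)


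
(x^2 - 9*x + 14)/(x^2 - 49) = (x - 2)/(x + 7)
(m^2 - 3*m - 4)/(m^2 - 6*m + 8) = (m + 1)/(m - 2)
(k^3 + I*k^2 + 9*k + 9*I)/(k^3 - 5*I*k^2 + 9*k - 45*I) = (k + I)/(k - 5*I)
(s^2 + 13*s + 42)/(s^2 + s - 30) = (s + 7)/(s - 5)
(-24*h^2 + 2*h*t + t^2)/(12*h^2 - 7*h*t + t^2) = (6*h + t)/(-3*h + t)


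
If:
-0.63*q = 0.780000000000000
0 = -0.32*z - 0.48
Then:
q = -1.24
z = -1.50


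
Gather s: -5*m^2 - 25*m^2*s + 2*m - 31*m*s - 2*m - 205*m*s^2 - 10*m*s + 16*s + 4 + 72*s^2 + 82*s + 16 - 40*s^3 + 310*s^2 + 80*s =-5*m^2 - 40*s^3 + s^2*(382 - 205*m) + s*(-25*m^2 - 41*m + 178) + 20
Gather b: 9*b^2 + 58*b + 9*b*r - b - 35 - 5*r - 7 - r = 9*b^2 + b*(9*r + 57) - 6*r - 42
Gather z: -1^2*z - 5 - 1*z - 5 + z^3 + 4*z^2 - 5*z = z^3 + 4*z^2 - 7*z - 10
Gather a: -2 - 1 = -3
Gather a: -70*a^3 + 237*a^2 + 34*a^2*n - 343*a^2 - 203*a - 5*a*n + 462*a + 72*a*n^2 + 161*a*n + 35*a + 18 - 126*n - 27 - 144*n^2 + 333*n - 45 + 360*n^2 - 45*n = -70*a^3 + a^2*(34*n - 106) + a*(72*n^2 + 156*n + 294) + 216*n^2 + 162*n - 54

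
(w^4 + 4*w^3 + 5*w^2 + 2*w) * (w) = w^5 + 4*w^4 + 5*w^3 + 2*w^2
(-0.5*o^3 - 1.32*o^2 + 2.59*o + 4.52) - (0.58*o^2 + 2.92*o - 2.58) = -0.5*o^3 - 1.9*o^2 - 0.33*o + 7.1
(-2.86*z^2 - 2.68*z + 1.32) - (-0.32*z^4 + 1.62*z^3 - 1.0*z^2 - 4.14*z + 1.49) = 0.32*z^4 - 1.62*z^3 - 1.86*z^2 + 1.46*z - 0.17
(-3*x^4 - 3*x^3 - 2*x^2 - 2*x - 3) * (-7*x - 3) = 21*x^5 + 30*x^4 + 23*x^3 + 20*x^2 + 27*x + 9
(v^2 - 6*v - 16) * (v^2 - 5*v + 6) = v^4 - 11*v^3 + 20*v^2 + 44*v - 96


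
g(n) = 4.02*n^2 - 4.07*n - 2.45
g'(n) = 8.04*n - 4.07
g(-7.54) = 256.78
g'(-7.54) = -64.69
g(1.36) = -0.55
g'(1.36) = 6.86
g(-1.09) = 6.76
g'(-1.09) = -12.83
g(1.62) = 1.51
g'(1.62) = 8.95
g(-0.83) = 3.70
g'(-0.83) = -10.74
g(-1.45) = 11.90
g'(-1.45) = -15.73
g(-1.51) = 12.86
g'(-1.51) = -16.21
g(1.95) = 4.90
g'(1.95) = 11.61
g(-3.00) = 45.94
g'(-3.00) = -28.19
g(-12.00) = 625.27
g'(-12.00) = -100.55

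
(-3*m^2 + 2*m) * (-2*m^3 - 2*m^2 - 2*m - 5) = 6*m^5 + 2*m^4 + 2*m^3 + 11*m^2 - 10*m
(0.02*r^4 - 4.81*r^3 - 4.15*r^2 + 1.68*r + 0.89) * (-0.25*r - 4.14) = -0.005*r^5 + 1.1197*r^4 + 20.9509*r^3 + 16.761*r^2 - 7.1777*r - 3.6846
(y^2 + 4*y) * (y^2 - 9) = y^4 + 4*y^3 - 9*y^2 - 36*y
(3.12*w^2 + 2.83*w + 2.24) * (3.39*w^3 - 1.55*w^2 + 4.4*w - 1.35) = 10.5768*w^5 + 4.7577*w^4 + 16.9351*w^3 + 4.768*w^2 + 6.0355*w - 3.024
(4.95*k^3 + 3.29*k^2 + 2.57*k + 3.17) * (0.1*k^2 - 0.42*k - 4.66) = 0.495*k^5 - 1.75*k^4 - 24.1918*k^3 - 16.0938*k^2 - 13.3076*k - 14.7722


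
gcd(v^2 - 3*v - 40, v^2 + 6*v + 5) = v + 5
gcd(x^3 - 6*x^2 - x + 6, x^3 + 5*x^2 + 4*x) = x + 1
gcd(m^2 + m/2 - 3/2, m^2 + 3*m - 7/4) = 1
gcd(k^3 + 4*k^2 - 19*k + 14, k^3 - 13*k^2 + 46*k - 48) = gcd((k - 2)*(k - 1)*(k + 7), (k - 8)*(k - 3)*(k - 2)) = k - 2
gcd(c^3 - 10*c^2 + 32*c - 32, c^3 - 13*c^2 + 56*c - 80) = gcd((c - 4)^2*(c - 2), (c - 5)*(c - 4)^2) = c^2 - 8*c + 16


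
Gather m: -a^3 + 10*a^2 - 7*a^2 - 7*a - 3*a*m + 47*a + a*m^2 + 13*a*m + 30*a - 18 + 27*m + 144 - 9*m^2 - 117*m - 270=-a^3 + 3*a^2 + 70*a + m^2*(a - 9) + m*(10*a - 90) - 144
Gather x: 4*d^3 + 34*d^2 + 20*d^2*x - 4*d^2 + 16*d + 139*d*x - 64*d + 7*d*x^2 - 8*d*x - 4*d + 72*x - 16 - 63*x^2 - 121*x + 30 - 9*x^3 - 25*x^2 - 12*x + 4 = 4*d^3 + 30*d^2 - 52*d - 9*x^3 + x^2*(7*d - 88) + x*(20*d^2 + 131*d - 61) + 18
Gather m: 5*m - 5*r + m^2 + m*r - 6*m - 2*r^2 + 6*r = m^2 + m*(r - 1) - 2*r^2 + r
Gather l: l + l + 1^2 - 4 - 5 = 2*l - 8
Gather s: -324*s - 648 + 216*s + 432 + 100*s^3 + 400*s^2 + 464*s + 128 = 100*s^3 + 400*s^2 + 356*s - 88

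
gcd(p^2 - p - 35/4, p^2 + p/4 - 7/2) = 1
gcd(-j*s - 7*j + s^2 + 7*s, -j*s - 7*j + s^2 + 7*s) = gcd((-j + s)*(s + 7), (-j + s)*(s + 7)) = -j*s - 7*j + s^2 + 7*s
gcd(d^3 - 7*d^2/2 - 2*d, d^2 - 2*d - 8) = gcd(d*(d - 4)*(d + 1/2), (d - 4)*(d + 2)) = d - 4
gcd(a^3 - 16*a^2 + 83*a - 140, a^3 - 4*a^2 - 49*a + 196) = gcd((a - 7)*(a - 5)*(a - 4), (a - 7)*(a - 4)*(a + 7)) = a^2 - 11*a + 28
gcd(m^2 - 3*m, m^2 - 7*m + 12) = m - 3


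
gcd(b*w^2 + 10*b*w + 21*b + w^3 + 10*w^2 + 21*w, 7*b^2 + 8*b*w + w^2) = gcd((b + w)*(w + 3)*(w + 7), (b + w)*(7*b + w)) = b + w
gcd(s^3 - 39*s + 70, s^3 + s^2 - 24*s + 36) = s - 2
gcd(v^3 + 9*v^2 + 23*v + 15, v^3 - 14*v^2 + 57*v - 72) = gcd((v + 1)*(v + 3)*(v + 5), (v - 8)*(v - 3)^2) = 1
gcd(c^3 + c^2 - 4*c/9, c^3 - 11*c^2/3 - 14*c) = c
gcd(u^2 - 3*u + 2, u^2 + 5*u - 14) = u - 2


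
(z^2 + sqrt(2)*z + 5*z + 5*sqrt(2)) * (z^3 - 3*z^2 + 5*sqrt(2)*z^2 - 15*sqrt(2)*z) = z^5 + 2*z^4 + 6*sqrt(2)*z^4 - 5*z^3 + 12*sqrt(2)*z^3 - 90*sqrt(2)*z^2 + 20*z^2 - 150*z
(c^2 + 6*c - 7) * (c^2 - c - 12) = c^4 + 5*c^3 - 25*c^2 - 65*c + 84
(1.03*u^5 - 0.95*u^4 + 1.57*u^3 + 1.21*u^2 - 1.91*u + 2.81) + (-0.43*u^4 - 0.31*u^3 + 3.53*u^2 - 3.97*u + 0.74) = 1.03*u^5 - 1.38*u^4 + 1.26*u^3 + 4.74*u^2 - 5.88*u + 3.55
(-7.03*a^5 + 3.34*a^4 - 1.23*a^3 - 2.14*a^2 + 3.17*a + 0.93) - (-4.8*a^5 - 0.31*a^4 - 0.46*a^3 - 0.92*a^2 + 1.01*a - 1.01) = -2.23*a^5 + 3.65*a^4 - 0.77*a^3 - 1.22*a^2 + 2.16*a + 1.94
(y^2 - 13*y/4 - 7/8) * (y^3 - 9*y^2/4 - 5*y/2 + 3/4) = y^5 - 11*y^4/2 + 63*y^3/16 + 347*y^2/32 - y/4 - 21/32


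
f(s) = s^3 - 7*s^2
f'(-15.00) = 885.00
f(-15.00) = -4950.00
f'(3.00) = -15.00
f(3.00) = -36.00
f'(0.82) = -9.46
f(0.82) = -4.16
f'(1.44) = -13.94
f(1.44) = -11.53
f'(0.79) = -9.19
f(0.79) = -3.88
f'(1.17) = -12.27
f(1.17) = -7.98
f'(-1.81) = 35.17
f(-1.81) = -28.86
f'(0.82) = -9.46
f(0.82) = -4.16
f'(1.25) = -12.81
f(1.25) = -8.98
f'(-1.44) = 26.38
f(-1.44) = -17.50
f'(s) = 3*s^2 - 14*s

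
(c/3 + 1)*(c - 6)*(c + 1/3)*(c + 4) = c^4/3 + 4*c^3/9 - 89*c^2/9 - 82*c/3 - 8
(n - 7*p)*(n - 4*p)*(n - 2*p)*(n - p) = n^4 - 14*n^3*p + 63*n^2*p^2 - 106*n*p^3 + 56*p^4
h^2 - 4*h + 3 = (h - 3)*(h - 1)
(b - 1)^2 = b^2 - 2*b + 1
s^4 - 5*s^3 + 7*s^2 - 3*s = s*(s - 3)*(s - 1)^2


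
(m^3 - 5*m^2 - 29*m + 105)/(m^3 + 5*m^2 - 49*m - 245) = (m - 3)/(m + 7)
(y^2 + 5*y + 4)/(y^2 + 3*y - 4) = (y + 1)/(y - 1)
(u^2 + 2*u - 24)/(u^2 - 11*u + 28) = (u + 6)/(u - 7)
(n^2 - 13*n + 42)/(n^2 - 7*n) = (n - 6)/n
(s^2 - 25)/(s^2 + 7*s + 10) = (s - 5)/(s + 2)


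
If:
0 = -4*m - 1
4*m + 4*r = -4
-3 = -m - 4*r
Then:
No Solution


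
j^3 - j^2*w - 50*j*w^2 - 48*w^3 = (j - 8*w)*(j + w)*(j + 6*w)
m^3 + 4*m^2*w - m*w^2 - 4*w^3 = (m - w)*(m + w)*(m + 4*w)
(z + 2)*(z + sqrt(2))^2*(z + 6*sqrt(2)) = z^4 + 2*z^3 + 8*sqrt(2)*z^3 + 16*sqrt(2)*z^2 + 26*z^2 + 12*sqrt(2)*z + 52*z + 24*sqrt(2)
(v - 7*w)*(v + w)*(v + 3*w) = v^3 - 3*v^2*w - 25*v*w^2 - 21*w^3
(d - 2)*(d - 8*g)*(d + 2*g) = d^3 - 6*d^2*g - 2*d^2 - 16*d*g^2 + 12*d*g + 32*g^2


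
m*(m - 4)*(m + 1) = m^3 - 3*m^2 - 4*m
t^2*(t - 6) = t^3 - 6*t^2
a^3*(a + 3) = a^4 + 3*a^3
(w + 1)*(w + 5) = w^2 + 6*w + 5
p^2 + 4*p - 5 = (p - 1)*(p + 5)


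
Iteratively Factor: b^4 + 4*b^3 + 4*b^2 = (b + 2)*(b^3 + 2*b^2) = b*(b + 2)*(b^2 + 2*b) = b^2*(b + 2)*(b + 2)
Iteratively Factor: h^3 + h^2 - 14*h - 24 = (h + 3)*(h^2 - 2*h - 8) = (h + 2)*(h + 3)*(h - 4)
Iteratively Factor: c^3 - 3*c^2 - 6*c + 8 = (c - 1)*(c^2 - 2*c - 8) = (c - 1)*(c + 2)*(c - 4)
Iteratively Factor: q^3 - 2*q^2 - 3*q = (q - 3)*(q^2 + q) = q*(q - 3)*(q + 1)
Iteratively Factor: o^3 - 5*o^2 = (o)*(o^2 - 5*o) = o^2*(o - 5)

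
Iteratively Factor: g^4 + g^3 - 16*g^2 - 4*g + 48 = (g - 3)*(g^3 + 4*g^2 - 4*g - 16) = (g - 3)*(g + 4)*(g^2 - 4) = (g - 3)*(g + 2)*(g + 4)*(g - 2)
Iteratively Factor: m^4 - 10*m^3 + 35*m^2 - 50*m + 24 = (m - 1)*(m^3 - 9*m^2 + 26*m - 24) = (m - 2)*(m - 1)*(m^2 - 7*m + 12) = (m - 3)*(m - 2)*(m - 1)*(m - 4)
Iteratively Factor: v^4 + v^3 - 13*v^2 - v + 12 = (v - 3)*(v^3 + 4*v^2 - v - 4) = (v - 3)*(v + 4)*(v^2 - 1) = (v - 3)*(v - 1)*(v + 4)*(v + 1)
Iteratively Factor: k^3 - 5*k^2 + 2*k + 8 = (k - 4)*(k^2 - k - 2) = (k - 4)*(k - 2)*(k + 1)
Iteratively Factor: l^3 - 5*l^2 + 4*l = (l)*(l^2 - 5*l + 4) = l*(l - 4)*(l - 1)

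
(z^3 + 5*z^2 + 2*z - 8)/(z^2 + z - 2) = z + 4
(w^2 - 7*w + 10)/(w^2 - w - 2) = (w - 5)/(w + 1)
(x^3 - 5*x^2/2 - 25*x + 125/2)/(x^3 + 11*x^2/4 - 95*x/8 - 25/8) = 4*(x - 5)/(4*x + 1)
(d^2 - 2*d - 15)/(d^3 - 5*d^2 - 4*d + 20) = (d + 3)/(d^2 - 4)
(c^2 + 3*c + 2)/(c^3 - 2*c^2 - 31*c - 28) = (c + 2)/(c^2 - 3*c - 28)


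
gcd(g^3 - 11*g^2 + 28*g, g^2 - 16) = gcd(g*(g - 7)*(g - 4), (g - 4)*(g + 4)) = g - 4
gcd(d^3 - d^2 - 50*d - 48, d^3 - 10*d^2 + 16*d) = d - 8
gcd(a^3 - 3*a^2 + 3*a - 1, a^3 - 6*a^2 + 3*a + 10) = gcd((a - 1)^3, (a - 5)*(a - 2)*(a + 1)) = 1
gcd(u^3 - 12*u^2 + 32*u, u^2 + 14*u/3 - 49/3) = 1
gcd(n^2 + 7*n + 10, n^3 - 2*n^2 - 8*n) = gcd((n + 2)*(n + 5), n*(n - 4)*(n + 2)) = n + 2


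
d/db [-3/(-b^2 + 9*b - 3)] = 3*(9 - 2*b)/(b^2 - 9*b + 3)^2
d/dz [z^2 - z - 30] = 2*z - 1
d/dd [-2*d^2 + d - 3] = 1 - 4*d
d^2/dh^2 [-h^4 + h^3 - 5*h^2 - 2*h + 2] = -12*h^2 + 6*h - 10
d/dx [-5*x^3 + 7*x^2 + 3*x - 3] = -15*x^2 + 14*x + 3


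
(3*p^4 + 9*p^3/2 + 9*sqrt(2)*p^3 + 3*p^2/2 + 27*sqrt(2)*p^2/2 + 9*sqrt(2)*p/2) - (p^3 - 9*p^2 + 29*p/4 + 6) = 3*p^4 + 7*p^3/2 + 9*sqrt(2)*p^3 + 21*p^2/2 + 27*sqrt(2)*p^2/2 - 29*p/4 + 9*sqrt(2)*p/2 - 6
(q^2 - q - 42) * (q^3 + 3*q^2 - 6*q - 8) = q^5 + 2*q^4 - 51*q^3 - 128*q^2 + 260*q + 336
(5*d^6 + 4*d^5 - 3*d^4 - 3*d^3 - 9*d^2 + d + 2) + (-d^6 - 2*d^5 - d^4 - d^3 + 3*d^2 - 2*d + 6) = 4*d^6 + 2*d^5 - 4*d^4 - 4*d^3 - 6*d^2 - d + 8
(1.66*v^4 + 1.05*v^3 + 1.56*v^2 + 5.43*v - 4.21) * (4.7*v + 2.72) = 7.802*v^5 + 9.4502*v^4 + 10.188*v^3 + 29.7642*v^2 - 5.0174*v - 11.4512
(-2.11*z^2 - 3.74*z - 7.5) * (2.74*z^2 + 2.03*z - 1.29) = -5.7814*z^4 - 14.5309*z^3 - 25.4203*z^2 - 10.4004*z + 9.675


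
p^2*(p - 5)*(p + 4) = p^4 - p^3 - 20*p^2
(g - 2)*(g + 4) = g^2 + 2*g - 8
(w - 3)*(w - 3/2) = w^2 - 9*w/2 + 9/2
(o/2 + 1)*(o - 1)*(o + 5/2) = o^3/2 + 7*o^2/4 + o/4 - 5/2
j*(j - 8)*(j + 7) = j^3 - j^2 - 56*j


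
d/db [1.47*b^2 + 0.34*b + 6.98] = 2.94*b + 0.34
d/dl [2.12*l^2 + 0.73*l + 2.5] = 4.24*l + 0.73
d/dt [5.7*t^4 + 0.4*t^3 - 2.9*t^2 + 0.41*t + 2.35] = 22.8*t^3 + 1.2*t^2 - 5.8*t + 0.41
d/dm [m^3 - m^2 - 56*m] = 3*m^2 - 2*m - 56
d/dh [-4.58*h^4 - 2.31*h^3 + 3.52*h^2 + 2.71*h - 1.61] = -18.32*h^3 - 6.93*h^2 + 7.04*h + 2.71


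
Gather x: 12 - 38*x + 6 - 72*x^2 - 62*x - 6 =-72*x^2 - 100*x + 12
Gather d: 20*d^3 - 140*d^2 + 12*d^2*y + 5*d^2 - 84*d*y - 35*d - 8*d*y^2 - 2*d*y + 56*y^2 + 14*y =20*d^3 + d^2*(12*y - 135) + d*(-8*y^2 - 86*y - 35) + 56*y^2 + 14*y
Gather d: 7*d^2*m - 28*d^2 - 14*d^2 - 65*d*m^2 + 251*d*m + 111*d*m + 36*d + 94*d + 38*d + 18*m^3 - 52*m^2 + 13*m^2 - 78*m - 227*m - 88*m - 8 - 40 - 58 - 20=d^2*(7*m - 42) + d*(-65*m^2 + 362*m + 168) + 18*m^3 - 39*m^2 - 393*m - 126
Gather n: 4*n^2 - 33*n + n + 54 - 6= 4*n^2 - 32*n + 48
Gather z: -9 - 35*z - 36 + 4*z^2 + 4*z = 4*z^2 - 31*z - 45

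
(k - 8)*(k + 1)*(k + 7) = k^3 - 57*k - 56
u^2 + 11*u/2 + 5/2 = (u + 1/2)*(u + 5)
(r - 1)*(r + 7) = r^2 + 6*r - 7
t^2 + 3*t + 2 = (t + 1)*(t + 2)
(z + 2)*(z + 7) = z^2 + 9*z + 14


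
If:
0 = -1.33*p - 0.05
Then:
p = -0.04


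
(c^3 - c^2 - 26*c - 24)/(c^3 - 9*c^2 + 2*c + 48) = (c^3 - c^2 - 26*c - 24)/(c^3 - 9*c^2 + 2*c + 48)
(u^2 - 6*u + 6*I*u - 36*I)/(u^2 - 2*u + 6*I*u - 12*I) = (u - 6)/(u - 2)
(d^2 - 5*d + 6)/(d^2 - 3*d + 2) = (d - 3)/(d - 1)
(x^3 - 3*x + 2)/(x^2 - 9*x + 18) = (x^3 - 3*x + 2)/(x^2 - 9*x + 18)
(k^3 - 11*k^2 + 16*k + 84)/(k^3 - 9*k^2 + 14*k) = (k^2 - 4*k - 12)/(k*(k - 2))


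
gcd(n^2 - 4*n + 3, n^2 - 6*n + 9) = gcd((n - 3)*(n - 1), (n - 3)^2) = n - 3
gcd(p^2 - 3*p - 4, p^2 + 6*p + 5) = p + 1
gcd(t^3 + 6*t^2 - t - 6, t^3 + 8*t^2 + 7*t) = t + 1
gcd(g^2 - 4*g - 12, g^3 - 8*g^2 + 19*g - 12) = 1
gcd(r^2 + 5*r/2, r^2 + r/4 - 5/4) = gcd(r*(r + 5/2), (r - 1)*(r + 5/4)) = 1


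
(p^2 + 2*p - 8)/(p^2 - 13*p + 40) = (p^2 + 2*p - 8)/(p^2 - 13*p + 40)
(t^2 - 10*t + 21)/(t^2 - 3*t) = (t - 7)/t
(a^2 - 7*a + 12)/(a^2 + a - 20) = (a - 3)/(a + 5)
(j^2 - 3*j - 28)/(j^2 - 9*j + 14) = (j + 4)/(j - 2)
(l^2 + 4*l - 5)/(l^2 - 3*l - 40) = (l - 1)/(l - 8)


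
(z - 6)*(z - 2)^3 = z^4 - 12*z^3 + 48*z^2 - 80*z + 48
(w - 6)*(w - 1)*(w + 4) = w^3 - 3*w^2 - 22*w + 24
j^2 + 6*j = j*(j + 6)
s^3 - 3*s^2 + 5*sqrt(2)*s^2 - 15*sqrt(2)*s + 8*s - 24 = (s - 3)*(s + sqrt(2))*(s + 4*sqrt(2))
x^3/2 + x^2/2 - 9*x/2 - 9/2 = (x/2 + 1/2)*(x - 3)*(x + 3)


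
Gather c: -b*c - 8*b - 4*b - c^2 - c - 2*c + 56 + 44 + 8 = -12*b - c^2 + c*(-b - 3) + 108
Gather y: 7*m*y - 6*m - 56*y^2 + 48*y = -6*m - 56*y^2 + y*(7*m + 48)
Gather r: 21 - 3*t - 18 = 3 - 3*t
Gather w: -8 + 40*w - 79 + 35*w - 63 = 75*w - 150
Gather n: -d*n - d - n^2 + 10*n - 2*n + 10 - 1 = -d - n^2 + n*(8 - d) + 9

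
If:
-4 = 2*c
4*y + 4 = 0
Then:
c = -2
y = -1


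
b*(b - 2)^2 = b^3 - 4*b^2 + 4*b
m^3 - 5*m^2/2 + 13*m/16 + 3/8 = (m - 2)*(m - 3/4)*(m + 1/4)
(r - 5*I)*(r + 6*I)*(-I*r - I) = -I*r^3 + r^2 - I*r^2 + r - 30*I*r - 30*I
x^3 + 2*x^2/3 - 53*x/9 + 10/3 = (x - 5/3)*(x - 2/3)*(x + 3)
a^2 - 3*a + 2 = (a - 2)*(a - 1)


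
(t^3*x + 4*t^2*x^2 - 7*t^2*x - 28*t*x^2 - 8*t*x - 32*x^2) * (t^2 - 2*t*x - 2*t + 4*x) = t^5*x + 2*t^4*x^2 - 9*t^4*x - 8*t^3*x^3 - 18*t^3*x^2 + 6*t^3*x + 72*t^2*x^3 + 12*t^2*x^2 + 16*t^2*x - 48*t*x^3 + 32*t*x^2 - 128*x^3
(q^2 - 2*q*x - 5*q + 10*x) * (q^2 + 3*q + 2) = q^4 - 2*q^3*x - 2*q^3 + 4*q^2*x - 13*q^2 + 26*q*x - 10*q + 20*x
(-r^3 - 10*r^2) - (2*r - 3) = -r^3 - 10*r^2 - 2*r + 3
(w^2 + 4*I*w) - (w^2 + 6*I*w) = -2*I*w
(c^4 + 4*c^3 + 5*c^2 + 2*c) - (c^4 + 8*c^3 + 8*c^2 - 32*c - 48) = -4*c^3 - 3*c^2 + 34*c + 48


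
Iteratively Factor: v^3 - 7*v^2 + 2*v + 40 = (v + 2)*(v^2 - 9*v + 20) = (v - 4)*(v + 2)*(v - 5)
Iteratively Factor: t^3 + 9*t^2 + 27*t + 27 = (t + 3)*(t^2 + 6*t + 9) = (t + 3)^2*(t + 3)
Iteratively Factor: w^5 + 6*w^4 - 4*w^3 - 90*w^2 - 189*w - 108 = (w + 3)*(w^4 + 3*w^3 - 13*w^2 - 51*w - 36) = (w - 4)*(w + 3)*(w^3 + 7*w^2 + 15*w + 9) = (w - 4)*(w + 3)^2*(w^2 + 4*w + 3) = (w - 4)*(w + 1)*(w + 3)^2*(w + 3)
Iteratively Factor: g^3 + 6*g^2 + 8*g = (g + 2)*(g^2 + 4*g) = g*(g + 2)*(g + 4)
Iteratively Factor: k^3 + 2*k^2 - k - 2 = (k - 1)*(k^2 + 3*k + 2) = (k - 1)*(k + 1)*(k + 2)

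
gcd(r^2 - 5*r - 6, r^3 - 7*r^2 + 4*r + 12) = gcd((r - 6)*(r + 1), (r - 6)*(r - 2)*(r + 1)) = r^2 - 5*r - 6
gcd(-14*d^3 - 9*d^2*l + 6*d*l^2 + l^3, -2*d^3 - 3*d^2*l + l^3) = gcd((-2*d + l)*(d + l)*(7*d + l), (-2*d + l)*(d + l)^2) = 2*d^2 + d*l - l^2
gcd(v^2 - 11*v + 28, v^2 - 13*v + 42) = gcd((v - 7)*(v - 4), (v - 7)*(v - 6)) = v - 7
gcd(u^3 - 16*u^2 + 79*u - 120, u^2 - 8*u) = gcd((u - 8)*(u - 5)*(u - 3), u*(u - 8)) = u - 8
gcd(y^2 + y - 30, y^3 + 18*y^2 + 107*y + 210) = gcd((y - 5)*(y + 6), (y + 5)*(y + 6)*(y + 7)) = y + 6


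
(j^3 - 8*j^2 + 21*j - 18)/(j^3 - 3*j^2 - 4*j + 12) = (j - 3)/(j + 2)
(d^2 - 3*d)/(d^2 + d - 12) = d/(d + 4)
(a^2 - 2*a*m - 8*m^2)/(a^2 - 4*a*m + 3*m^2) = (a^2 - 2*a*m - 8*m^2)/(a^2 - 4*a*m + 3*m^2)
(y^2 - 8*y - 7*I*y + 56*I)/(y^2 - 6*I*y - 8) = (-y^2 + 8*y + 7*I*y - 56*I)/(-y^2 + 6*I*y + 8)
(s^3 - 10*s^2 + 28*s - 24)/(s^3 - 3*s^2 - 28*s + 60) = (s - 2)/(s + 5)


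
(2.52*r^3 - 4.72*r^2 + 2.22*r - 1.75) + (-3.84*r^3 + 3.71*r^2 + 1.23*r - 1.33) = -1.32*r^3 - 1.01*r^2 + 3.45*r - 3.08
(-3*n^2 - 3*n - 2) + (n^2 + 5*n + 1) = -2*n^2 + 2*n - 1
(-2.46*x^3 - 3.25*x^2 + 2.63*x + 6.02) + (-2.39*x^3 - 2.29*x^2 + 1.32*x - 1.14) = -4.85*x^3 - 5.54*x^2 + 3.95*x + 4.88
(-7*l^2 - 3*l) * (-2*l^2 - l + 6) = 14*l^4 + 13*l^3 - 39*l^2 - 18*l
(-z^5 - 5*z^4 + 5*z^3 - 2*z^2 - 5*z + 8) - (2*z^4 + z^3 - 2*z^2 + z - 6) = -z^5 - 7*z^4 + 4*z^3 - 6*z + 14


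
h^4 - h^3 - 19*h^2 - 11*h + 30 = (h - 5)*(h - 1)*(h + 2)*(h + 3)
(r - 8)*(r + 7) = r^2 - r - 56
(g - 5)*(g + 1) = g^2 - 4*g - 5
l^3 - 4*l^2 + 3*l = l*(l - 3)*(l - 1)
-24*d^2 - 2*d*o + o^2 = (-6*d + o)*(4*d + o)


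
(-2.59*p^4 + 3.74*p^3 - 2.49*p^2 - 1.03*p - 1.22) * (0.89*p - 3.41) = -2.3051*p^5 + 12.1605*p^4 - 14.9695*p^3 + 7.5742*p^2 + 2.4265*p + 4.1602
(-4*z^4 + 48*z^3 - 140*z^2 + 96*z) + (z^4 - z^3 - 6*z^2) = -3*z^4 + 47*z^3 - 146*z^2 + 96*z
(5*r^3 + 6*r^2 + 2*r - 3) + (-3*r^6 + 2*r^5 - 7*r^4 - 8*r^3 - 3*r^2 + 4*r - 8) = -3*r^6 + 2*r^5 - 7*r^4 - 3*r^3 + 3*r^2 + 6*r - 11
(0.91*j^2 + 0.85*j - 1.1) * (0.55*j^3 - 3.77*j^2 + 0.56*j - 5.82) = 0.5005*j^5 - 2.9632*j^4 - 3.2999*j^3 - 0.6732*j^2 - 5.563*j + 6.402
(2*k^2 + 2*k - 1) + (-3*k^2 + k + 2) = -k^2 + 3*k + 1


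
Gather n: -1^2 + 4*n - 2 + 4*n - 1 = 8*n - 4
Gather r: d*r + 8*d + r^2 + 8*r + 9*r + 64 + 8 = 8*d + r^2 + r*(d + 17) + 72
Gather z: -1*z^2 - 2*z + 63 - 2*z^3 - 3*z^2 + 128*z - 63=-2*z^3 - 4*z^2 + 126*z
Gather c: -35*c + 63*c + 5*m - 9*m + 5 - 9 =28*c - 4*m - 4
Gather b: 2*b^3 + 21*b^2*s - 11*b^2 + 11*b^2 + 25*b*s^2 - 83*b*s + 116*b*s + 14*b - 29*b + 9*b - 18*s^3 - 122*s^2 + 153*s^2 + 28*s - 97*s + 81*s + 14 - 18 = 2*b^3 + 21*b^2*s + b*(25*s^2 + 33*s - 6) - 18*s^3 + 31*s^2 + 12*s - 4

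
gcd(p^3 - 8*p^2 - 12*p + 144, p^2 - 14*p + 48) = p - 6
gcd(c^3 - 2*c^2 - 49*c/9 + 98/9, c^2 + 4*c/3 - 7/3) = c + 7/3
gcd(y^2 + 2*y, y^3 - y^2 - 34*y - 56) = y + 2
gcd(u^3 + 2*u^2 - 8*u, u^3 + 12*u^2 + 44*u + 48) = u + 4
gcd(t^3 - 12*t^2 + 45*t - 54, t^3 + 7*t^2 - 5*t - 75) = t - 3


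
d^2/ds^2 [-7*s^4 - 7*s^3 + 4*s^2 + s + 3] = -84*s^2 - 42*s + 8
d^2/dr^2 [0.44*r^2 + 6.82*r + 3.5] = 0.880000000000000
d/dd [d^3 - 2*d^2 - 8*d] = 3*d^2 - 4*d - 8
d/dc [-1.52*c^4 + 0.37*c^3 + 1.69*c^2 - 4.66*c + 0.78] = -6.08*c^3 + 1.11*c^2 + 3.38*c - 4.66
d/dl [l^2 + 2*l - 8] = 2*l + 2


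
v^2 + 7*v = v*(v + 7)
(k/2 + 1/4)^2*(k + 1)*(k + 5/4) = k^4/4 + 13*k^3/16 + 15*k^2/16 + 29*k/64 + 5/64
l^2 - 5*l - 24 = (l - 8)*(l + 3)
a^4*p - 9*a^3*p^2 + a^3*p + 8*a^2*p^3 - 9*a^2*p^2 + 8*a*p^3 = a*(a - 8*p)*(a - p)*(a*p + p)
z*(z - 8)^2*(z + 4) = z^4 - 12*z^3 + 256*z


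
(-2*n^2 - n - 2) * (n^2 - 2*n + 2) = -2*n^4 + 3*n^3 - 4*n^2 + 2*n - 4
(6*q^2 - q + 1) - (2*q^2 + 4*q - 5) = 4*q^2 - 5*q + 6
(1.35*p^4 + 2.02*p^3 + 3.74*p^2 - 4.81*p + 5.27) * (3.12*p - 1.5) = 4.212*p^5 + 4.2774*p^4 + 8.6388*p^3 - 20.6172*p^2 + 23.6574*p - 7.905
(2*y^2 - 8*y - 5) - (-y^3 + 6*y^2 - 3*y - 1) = y^3 - 4*y^2 - 5*y - 4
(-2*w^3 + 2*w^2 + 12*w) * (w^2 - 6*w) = -2*w^5 + 14*w^4 - 72*w^2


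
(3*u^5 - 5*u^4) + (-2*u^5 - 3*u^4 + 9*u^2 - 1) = u^5 - 8*u^4 + 9*u^2 - 1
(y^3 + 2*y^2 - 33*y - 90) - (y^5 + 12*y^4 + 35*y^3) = -y^5 - 12*y^4 - 34*y^3 + 2*y^2 - 33*y - 90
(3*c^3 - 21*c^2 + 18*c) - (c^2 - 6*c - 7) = 3*c^3 - 22*c^2 + 24*c + 7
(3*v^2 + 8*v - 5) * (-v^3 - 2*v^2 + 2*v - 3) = -3*v^5 - 14*v^4 - 5*v^3 + 17*v^2 - 34*v + 15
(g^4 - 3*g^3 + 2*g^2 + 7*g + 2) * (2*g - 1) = 2*g^5 - 7*g^4 + 7*g^3 + 12*g^2 - 3*g - 2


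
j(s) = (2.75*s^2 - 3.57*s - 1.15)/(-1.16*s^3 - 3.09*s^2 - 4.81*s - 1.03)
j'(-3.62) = 0.64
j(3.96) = -0.20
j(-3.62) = 1.55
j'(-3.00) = 0.92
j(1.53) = 0.01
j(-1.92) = 3.15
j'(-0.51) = -2.30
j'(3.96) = -0.01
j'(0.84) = -0.57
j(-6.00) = 0.71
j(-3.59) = 1.57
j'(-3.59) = 0.66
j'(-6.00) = 0.18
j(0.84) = 0.28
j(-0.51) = 1.79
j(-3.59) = 1.57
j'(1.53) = -0.25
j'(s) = (5.5*s - 3.57)/(-1.16*s^3 - 3.09*s^2 - 4.81*s - 1.03) + (2.75*s^2 - 3.57*s - 1.15)*(3.48*s^2 + 6.18*s + 4.81)/(-1.16*s^3 - 3.09*s^2 - 4.81*s - 1.03)^2 = (3.19*s^4 - 8.2824*s^3 - 28.2608*s^2 - 12.772*s - 1.8544)/(1.3456*s^6 + 7.1688*s^5 + 20.7073*s^4 + 32.1154*s^3 + 29.5015*s^2 + 9.9086*s + 1.0609)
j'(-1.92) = 0.81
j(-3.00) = 2.03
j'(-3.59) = 0.66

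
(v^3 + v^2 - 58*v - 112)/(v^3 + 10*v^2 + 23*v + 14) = (v - 8)/(v + 1)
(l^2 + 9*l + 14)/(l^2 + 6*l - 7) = (l + 2)/(l - 1)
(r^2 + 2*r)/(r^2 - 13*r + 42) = r*(r + 2)/(r^2 - 13*r + 42)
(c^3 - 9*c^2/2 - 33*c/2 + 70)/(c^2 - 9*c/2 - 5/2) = (2*c^2 + c - 28)/(2*c + 1)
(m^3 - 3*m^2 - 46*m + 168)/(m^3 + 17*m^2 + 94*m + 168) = (m^2 - 10*m + 24)/(m^2 + 10*m + 24)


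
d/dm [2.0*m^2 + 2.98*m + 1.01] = 4.0*m + 2.98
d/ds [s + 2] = 1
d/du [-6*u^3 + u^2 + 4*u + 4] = -18*u^2 + 2*u + 4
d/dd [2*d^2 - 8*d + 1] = 4*d - 8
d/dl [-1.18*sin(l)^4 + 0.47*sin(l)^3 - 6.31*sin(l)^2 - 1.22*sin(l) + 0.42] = (-4.72*sin(l)^3 + 1.41*sin(l)^2 - 12.62*sin(l) - 1.22)*cos(l)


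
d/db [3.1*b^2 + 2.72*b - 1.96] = 6.2*b + 2.72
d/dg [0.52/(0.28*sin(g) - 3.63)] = -0.1456*cos(g)/(0.28*sin(g) - 3.63)^2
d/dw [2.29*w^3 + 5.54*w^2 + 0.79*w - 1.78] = 6.87*w^2 + 11.08*w + 0.79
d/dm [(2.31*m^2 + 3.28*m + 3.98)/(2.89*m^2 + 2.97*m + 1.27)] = (-2.6185*m^2 - 17.137*m - 7.655)/(8.3521*m^4 + 17.1666*m^3 + 16.1615*m^2 + 7.5438*m + 1.6129)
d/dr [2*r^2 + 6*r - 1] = 4*r + 6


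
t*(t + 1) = t^2 + t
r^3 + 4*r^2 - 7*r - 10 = (r - 2)*(r + 1)*(r + 5)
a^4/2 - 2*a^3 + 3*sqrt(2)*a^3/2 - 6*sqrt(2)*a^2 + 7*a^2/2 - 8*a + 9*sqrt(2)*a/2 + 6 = (a/2 + sqrt(2))*(a - 3)*(a - 1)*(a + sqrt(2))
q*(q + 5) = q^2 + 5*q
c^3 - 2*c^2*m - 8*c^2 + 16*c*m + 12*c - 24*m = (c - 6)*(c - 2)*(c - 2*m)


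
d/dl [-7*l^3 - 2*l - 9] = -21*l^2 - 2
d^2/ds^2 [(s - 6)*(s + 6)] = 2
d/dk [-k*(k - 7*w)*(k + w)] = -3*k^2 + 12*k*w + 7*w^2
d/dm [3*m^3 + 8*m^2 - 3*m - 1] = 9*m^2 + 16*m - 3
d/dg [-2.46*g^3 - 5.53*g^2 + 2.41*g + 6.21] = -7.38*g^2 - 11.06*g + 2.41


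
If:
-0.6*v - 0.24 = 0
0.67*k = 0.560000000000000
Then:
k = 0.84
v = -0.40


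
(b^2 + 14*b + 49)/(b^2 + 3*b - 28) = (b + 7)/(b - 4)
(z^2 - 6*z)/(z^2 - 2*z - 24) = z/(z + 4)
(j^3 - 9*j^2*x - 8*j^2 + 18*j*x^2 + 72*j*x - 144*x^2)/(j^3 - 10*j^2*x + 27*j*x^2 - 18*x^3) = (8 - j)/(-j + x)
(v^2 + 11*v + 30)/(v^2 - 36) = (v + 5)/(v - 6)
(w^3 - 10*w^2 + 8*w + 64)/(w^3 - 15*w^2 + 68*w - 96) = (w + 2)/(w - 3)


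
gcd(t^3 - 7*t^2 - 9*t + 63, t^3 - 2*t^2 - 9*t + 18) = t^2 - 9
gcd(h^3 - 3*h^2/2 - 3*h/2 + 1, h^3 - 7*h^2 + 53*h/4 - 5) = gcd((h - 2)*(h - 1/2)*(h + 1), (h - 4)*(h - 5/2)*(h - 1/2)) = h - 1/2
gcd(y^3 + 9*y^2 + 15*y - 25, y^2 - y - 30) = y + 5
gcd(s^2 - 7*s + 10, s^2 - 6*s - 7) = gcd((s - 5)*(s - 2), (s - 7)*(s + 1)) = 1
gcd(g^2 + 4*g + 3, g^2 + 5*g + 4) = g + 1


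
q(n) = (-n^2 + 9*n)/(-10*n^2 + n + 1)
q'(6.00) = 0.03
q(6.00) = -0.05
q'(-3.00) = 0.10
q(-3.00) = 0.39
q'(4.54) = 0.05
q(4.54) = -0.10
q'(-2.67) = 0.12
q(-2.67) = 0.43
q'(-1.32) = 0.53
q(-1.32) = 0.77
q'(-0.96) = 1.10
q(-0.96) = 1.04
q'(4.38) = 0.05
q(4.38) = -0.11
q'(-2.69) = 0.12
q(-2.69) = 0.42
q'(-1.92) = 0.24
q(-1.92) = 0.55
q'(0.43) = 140.10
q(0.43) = -8.79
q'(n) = (9 - 2*n)/(-10*n^2 + n + 1) + (20*n - 1)*(-n^2 + 9*n)/(-10*n^2 + n + 1)^2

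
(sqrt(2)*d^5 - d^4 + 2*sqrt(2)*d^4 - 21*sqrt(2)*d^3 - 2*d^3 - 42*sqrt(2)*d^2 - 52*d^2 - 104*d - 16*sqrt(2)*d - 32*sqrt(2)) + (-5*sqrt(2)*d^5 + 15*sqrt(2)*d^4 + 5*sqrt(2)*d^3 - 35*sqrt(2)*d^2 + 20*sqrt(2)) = -4*sqrt(2)*d^5 - d^4 + 17*sqrt(2)*d^4 - 16*sqrt(2)*d^3 - 2*d^3 - 77*sqrt(2)*d^2 - 52*d^2 - 104*d - 16*sqrt(2)*d - 12*sqrt(2)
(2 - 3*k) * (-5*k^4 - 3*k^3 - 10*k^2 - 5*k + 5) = 15*k^5 - k^4 + 24*k^3 - 5*k^2 - 25*k + 10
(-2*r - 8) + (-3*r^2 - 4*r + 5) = -3*r^2 - 6*r - 3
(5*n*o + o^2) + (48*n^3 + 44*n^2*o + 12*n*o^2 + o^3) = 48*n^3 + 44*n^2*o + 12*n*o^2 + 5*n*o + o^3 + o^2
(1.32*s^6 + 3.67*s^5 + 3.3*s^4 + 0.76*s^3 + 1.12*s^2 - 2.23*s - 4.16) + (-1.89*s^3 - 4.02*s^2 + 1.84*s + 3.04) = 1.32*s^6 + 3.67*s^5 + 3.3*s^4 - 1.13*s^3 - 2.9*s^2 - 0.39*s - 1.12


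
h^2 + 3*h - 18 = (h - 3)*(h + 6)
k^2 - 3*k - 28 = (k - 7)*(k + 4)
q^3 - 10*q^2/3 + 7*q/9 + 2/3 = (q - 3)*(q - 2/3)*(q + 1/3)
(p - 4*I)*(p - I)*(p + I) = p^3 - 4*I*p^2 + p - 4*I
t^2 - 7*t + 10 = (t - 5)*(t - 2)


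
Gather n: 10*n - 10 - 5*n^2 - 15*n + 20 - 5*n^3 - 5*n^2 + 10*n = -5*n^3 - 10*n^2 + 5*n + 10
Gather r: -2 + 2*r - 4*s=2*r - 4*s - 2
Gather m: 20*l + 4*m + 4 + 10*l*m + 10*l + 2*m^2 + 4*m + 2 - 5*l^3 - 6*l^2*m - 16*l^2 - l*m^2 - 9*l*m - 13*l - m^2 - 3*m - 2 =-5*l^3 - 16*l^2 + 17*l + m^2*(1 - l) + m*(-6*l^2 + l + 5) + 4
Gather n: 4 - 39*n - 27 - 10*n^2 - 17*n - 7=-10*n^2 - 56*n - 30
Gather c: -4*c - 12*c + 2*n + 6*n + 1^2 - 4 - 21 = -16*c + 8*n - 24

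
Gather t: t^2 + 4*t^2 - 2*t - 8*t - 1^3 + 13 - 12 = 5*t^2 - 10*t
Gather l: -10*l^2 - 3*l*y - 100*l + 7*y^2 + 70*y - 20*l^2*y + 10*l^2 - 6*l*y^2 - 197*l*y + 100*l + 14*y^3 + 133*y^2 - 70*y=-20*l^2*y + l*(-6*y^2 - 200*y) + 14*y^3 + 140*y^2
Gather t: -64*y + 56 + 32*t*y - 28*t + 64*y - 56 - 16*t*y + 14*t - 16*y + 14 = t*(16*y - 14) - 16*y + 14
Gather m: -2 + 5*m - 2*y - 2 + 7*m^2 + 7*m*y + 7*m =7*m^2 + m*(7*y + 12) - 2*y - 4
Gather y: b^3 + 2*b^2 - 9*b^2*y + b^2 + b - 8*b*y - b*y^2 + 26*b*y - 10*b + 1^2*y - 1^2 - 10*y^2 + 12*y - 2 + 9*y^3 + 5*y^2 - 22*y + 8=b^3 + 3*b^2 - 9*b + 9*y^3 + y^2*(-b - 5) + y*(-9*b^2 + 18*b - 9) + 5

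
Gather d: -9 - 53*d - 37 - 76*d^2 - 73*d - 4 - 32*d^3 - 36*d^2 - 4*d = -32*d^3 - 112*d^2 - 130*d - 50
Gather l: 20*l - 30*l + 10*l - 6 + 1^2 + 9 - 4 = 0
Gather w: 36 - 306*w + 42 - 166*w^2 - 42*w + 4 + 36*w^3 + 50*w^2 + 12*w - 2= 36*w^3 - 116*w^2 - 336*w + 80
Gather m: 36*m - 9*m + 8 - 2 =27*m + 6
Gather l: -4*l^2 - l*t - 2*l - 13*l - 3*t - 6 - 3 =-4*l^2 + l*(-t - 15) - 3*t - 9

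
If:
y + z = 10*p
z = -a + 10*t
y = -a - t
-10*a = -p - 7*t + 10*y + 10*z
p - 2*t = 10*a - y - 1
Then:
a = 821/9401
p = -76/9401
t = 14/1343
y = -919/9401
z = 159/9401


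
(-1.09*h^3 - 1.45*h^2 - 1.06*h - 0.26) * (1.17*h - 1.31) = -1.2753*h^4 - 0.2686*h^3 + 0.6593*h^2 + 1.0844*h + 0.3406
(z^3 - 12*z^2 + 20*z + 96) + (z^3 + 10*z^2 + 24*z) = 2*z^3 - 2*z^2 + 44*z + 96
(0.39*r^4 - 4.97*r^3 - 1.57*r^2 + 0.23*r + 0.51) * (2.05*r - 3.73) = 0.7995*r^5 - 11.6432*r^4 + 15.3196*r^3 + 6.3276*r^2 + 0.1876*r - 1.9023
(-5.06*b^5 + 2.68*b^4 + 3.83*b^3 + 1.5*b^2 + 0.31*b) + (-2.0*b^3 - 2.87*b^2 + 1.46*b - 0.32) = -5.06*b^5 + 2.68*b^4 + 1.83*b^3 - 1.37*b^2 + 1.77*b - 0.32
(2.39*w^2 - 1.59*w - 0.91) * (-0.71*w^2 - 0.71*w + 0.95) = -1.6969*w^4 - 0.568*w^3 + 4.0455*w^2 - 0.8644*w - 0.8645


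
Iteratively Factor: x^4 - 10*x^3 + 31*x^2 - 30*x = (x - 3)*(x^3 - 7*x^2 + 10*x) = (x - 3)*(x - 2)*(x^2 - 5*x) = (x - 5)*(x - 3)*(x - 2)*(x)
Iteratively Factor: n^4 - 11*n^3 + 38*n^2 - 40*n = (n - 2)*(n^3 - 9*n^2 + 20*n) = (n - 4)*(n - 2)*(n^2 - 5*n) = n*(n - 4)*(n - 2)*(n - 5)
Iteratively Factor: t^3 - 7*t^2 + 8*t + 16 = (t + 1)*(t^2 - 8*t + 16) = (t - 4)*(t + 1)*(t - 4)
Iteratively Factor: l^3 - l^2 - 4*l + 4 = (l - 1)*(l^2 - 4) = (l - 2)*(l - 1)*(l + 2)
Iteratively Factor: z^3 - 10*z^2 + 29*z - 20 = (z - 4)*(z^2 - 6*z + 5) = (z - 5)*(z - 4)*(z - 1)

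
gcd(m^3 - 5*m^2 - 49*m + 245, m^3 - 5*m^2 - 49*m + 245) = m^3 - 5*m^2 - 49*m + 245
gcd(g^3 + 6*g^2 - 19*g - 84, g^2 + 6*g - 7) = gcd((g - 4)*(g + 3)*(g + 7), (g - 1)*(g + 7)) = g + 7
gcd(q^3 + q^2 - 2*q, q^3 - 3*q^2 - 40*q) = q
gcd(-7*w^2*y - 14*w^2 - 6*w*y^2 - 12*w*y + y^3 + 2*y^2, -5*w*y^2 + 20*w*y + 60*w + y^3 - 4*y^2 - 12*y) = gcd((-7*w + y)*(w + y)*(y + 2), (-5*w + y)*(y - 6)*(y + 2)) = y + 2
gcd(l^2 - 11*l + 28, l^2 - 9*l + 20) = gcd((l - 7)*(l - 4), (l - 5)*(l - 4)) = l - 4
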